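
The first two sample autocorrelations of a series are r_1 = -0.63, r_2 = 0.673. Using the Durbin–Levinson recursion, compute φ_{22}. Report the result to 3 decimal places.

0.458

φ_{22} = (r_2 − r_1²) / (1 − r_1²)
r_1² = (-0.63)² = 0.3969
Numerator = 0.673 − 0.3969 = 0.2761; denominator = 1 − 0.3969 = 0.6031
φ_{22} = 0.2761 / 0.6031 = 0.458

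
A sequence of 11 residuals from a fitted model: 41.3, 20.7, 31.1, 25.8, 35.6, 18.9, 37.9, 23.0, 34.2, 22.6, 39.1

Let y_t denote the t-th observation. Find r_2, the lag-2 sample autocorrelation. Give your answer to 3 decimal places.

0.534

Mean ȳ = (41.3 + 20.7 + 31.1 + 25.8 + 35.6 + 18.9 + 37.9 + 23.0 + 34.2 + 22.6 + 39.1)/11 = 30.0182
Numerator Σ_{t=1}^{9}(y_t−ȳ)(y_{t+2}−ȳ) = 349.4730
Denominator Σ(y_t−ȳ)² = 654.2164
r_2 = 349.4730 / 654.2164 = 0.534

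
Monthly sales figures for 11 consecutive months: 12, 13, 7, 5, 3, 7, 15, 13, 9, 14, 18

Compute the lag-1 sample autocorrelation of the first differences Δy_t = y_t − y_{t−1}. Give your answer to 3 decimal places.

0.137

First differences Δy: 1, -6, -2, -2, 4, 8, -2, -4, 5, 4
Mean of differences = 0.6000
Numerator Σ(Δy_t−Δȳ)(Δy_{t+1}−Δȳ) = 25.0400
Denominator Σ(Δy_t−Δȳ)² = 182.4000
r_1(Δy) = 25.0400 / 182.4000 = 0.137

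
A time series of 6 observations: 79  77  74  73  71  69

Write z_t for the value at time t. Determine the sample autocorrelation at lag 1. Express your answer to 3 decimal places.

0.477

Mean z̄ = (79 + 77 + 74 + 73 + 71 + 69)/6 = 73.8333
Numerator Σ_{t=1}^{5}(z_t−z̄)(z_{t+1}−z̄) = 32.8056
Denominator Σ(z_t−z̄)² = 68.8333
r_1 = 32.8056 / 68.8333 = 0.477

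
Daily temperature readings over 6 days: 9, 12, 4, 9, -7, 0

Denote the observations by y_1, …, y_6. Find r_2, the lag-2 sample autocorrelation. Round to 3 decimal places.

Mean ȳ = (9 + 12 + 4 + 9 − 7 + 0)/6 = 4.5000
Numerator Σ_{t=1}^{4}(y_t−ȳ)(y_{t+2}−ȳ) = 17.0000
Denominator Σ(y_t−ȳ)² = 249.5000
r_2 = 17.0000 / 249.5000 = 0.068

0.068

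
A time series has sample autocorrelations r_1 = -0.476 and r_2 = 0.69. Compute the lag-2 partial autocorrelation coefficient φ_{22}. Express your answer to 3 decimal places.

0.599

φ_{22} = (r_2 − r_1²) / (1 − r_1²)
r_1² = (-0.476)² = 0.226576
Numerator = 0.69 − 0.2266 = 0.4634; denominator = 1 − 0.2266 = 0.7734
φ_{22} = 0.4634 / 0.7734 = 0.599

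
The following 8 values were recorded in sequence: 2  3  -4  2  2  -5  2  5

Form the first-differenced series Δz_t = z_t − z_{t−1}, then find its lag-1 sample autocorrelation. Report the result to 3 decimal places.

-0.400

First differences Δz: 1, -7, 6, 0, -7, 7, 3
Mean of differences = 0.4286
Numerator Σ(Δz_t−Δz̄)(Δz_{t+1}−Δz̄) = -76.7551
Denominator Σ(Δz_t−Δz̄)² = 191.7143
r_1(Δz) = -76.7551 / 191.7143 = -0.400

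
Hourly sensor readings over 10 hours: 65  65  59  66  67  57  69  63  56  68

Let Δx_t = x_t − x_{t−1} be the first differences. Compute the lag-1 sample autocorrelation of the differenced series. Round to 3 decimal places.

First differences Δx: 0, -6, 7, 1, -10, 12, -6, -7, 12
Mean of differences = 0.3333
Numerator Σ(Δx_t−Δx̄)(Δx_{t+1}−Δx̄) = -276.1111
Denominator Σ(Δx_t−Δx̄)² = 558.0000
r_1(Δx) = -276.1111 / 558.0000 = -0.495

-0.495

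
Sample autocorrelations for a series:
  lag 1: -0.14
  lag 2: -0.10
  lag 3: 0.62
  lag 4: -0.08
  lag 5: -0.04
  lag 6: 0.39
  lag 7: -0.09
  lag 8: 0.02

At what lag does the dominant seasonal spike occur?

3

The largest autocorrelation is r_3 = 0.62, with a weaker echo at lag 6 (0.39); the remaining lags stay at or below 0.02.
The dominant spike at lag 3 indicates a seasonal period of 3.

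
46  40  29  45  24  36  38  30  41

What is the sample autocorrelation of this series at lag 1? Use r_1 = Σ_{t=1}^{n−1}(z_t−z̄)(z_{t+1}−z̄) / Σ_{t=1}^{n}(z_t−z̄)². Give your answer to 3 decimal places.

-0.433

Mean z̄ = (46 + 40 + 29 + 45 + 24 + 36 + 38 + 30 + 41)/9 = 36.5556
Numerator Σ_{t=1}^{8}(z_t−z̄)(z_{t+1}−z̄) = -195.7531
Denominator Σ(z_t−z̄)² = 452.2222
r_1 = -195.7531 / 452.2222 = -0.433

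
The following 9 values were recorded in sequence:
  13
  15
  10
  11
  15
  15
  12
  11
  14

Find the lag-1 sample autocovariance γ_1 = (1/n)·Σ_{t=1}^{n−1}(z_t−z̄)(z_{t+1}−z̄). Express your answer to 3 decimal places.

-0.248

Mean z̄ = (13 + 15 + 10 + 11 + 15 + 15 + 12 + 11 + 14)/9 = 12.8889
Σ_{t=1}^{8}(z_t−z̄)(z_{t+1}−z̄) = -2.2346
γ_1 = -2.2346 / 9 = -0.248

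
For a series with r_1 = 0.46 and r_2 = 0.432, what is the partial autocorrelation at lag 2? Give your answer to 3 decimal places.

φ_{22} = (r_2 − r_1²) / (1 − r_1²)
r_1² = (0.46)² = 0.2116
Numerator = 0.432 − 0.2116 = 0.2204; denominator = 1 − 0.2116 = 0.7884
φ_{22} = 0.2204 / 0.7884 = 0.280

0.280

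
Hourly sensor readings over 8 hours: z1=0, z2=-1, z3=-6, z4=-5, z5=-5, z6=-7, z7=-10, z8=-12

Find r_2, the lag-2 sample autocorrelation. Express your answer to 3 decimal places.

Mean z̄ = (0 − 1 − 6 − 5 − 5 − 7 − 10 − 12)/8 = -5.7500
Σ(z_t−z̄)(z_{t+2}−z̄) = (-1.4375) + (3.5625) + (-0.1875) + (-0.9375) + (-3.1875) + (7.8125) = 5.6250
Denominator Σ(z_t−z̄)² = 115.5000
r_2 = 5.6250 / 115.5000 = 0.049

0.049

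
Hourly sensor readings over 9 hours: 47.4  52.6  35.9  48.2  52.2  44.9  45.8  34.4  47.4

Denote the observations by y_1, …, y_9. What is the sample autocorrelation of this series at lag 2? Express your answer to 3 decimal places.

Mean ȳ = (47.4 + 52.6 + 35.9 + 48.2 + 52.2 + 44.9 + 45.8 + 34.4 + 47.4)/9 = 45.4222
Σ(y_t−ȳ)(y_{t+2}−ȳ) = (-18.8328) + (19.9383) + (-64.5395) + (-1.4506) + (2.5605) + (5.7560) + (0.7472) = -55.8210
Denominator Σ(y_t−ȳ)² = 325.5756
r_2 = -55.8210 / 325.5756 = -0.171

-0.171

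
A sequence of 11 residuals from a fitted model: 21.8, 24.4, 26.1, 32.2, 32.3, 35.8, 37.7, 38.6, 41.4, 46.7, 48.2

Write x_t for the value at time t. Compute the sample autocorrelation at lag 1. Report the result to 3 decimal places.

0.701

Mean x̄ = (21.8 + 24.4 + 26.1 + 32.2 + 32.3 + 35.8 + 37.7 + 38.6 + 41.4 + 46.7 + 48.2)/11 = 35.0182
Numerator Σ_{t=1}^{10}(x_t−x̄)(x_{t+1}−x̄) = 528.8160
Denominator Σ(x_t−x̄)² = 753.9164
r_1 = 528.8160 / 753.9164 = 0.701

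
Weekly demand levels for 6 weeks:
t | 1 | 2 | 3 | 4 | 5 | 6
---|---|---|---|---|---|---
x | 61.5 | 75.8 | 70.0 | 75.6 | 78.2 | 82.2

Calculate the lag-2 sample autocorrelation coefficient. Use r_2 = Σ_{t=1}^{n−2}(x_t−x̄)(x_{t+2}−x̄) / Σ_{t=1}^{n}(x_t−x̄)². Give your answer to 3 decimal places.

0.186

Mean x̄ = (61.5 + 75.8 + 70.0 + 75.6 + 78.2 + 82.2)/6 = 73.8833
Numerator Σ_{t=1}^{4}(x_t−x̄)(x_{t+2}−x̄) = 48.8928
Denominator Σ(x_t−x̄)² = 262.8483
r_2 = 48.8928 / 262.8483 = 0.186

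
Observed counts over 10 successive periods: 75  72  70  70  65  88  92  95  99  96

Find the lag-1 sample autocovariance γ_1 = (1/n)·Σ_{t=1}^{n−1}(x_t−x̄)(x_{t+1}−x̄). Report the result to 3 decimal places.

108.596

Mean x̄ = (75 + 72 + 70 + 70 + 65 + 88 + 92 + 95 + 99 + 96)/10 = 82.2000
Σ_{t=1}^{9}(x_t−x̄)(x_{t+1}−x̄) = 1085.9600
γ_1 = 1085.9600 / 10 = 108.596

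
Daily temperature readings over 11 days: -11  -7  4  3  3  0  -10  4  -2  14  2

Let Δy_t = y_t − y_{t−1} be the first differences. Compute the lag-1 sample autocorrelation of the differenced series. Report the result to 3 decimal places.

-0.554

First differences Δy: 4, 11, -1, 0, -3, -10, 14, -6, 16, -12
Mean of differences = 1.3000
Numerator Σ(Δy_t−Δȳ)(Δy_{t+1}−Δȳ) = -477.9900
Denominator Σ(Δy_t−Δȳ)² = 862.1000
r_1(Δy) = -477.9900 / 862.1000 = -0.554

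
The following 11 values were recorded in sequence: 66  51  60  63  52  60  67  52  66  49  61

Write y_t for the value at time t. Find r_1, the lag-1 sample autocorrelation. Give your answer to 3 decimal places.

-0.637

Mean ȳ = (66 + 51 + 60 + 63 + 52 + 60 + 67 + 52 + 66 + 49 + 61)/11 = 58.8182
Numerator Σ_{t=1}^{10}(y_t−ȳ)(y_{t+1}−ȳ) = -284.0331
Denominator Σ(y_t−ȳ)² = 445.6364
r_1 = -284.0331 / 445.6364 = -0.637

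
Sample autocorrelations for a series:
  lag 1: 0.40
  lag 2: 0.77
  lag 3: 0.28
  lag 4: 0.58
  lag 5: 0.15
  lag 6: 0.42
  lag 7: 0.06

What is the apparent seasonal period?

2

The largest autocorrelation is r_2 = 0.77, with weaker echoes at lags 4 (0.58) and 6 (0.42); the remaining lags stay at or below 0.40.
The dominant spike at lag 2 indicates a seasonal period of 2.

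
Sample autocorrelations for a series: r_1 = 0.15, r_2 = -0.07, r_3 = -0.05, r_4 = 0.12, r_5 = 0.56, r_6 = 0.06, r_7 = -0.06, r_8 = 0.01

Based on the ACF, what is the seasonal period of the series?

The largest autocorrelation is r_5 = 0.56; the remaining lags stay at or below 0.15.
The dominant spike at lag 5 indicates a seasonal period of 5.

5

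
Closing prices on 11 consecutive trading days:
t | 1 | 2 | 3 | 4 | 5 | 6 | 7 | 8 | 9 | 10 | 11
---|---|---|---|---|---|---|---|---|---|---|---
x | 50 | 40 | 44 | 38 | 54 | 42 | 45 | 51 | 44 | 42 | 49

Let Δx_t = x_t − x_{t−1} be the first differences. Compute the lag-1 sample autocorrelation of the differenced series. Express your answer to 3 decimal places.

-0.589

First differences Δx: -10, 4, -6, 16, -12, 3, 6, -7, -2, 7
Mean of differences = -0.1000
Numerator Σ(Δx_t−Δx̄)(Δx_{t+1}−Δx̄) = -411.8100
Denominator Σ(Δx_t−Δx̄)² = 698.9000
r_1(Δx) = -411.8100 / 698.9000 = -0.589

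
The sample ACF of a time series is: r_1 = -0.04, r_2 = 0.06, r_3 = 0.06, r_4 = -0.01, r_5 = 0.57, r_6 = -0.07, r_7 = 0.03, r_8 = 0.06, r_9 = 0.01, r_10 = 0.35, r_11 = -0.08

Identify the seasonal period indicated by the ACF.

The largest autocorrelation is r_5 = 0.57, with a weaker echo at lag 10 (0.35); the remaining lags stay at or below 0.06.
The dominant spike at lag 5 indicates a seasonal period of 5.

5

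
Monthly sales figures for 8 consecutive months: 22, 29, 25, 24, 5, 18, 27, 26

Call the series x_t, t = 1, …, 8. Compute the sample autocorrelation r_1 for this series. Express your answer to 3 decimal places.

Mean x̄ = (22 + 29 + 25 + 24 + 5 + 18 + 27 + 26)/8 = 22.0000
Deviations from mean: 0.0000, 7.0000, 3.0000, 2.0000, -17.0000, -4.0000, 5.0000, 4.0000
Σ(x_t−x̄)(x_{t+1}−x̄) = (0.0000) + (21.0000) + (6.0000) + (-34.0000) + (68.0000) + (-20.0000) + (20.0000) = 61.0000
Denominator Σ(x_t−x̄)² = 408.0000
r_1 = 61.0000 / 408.0000 = 0.150

0.150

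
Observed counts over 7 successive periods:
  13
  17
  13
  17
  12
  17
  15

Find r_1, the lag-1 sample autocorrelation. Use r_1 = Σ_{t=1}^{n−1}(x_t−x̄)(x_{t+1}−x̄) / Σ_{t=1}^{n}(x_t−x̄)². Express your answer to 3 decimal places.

-0.827

Mean x̄ = (13 + 17 + 13 + 17 + 12 + 17 + 15)/7 = 14.8571
Deviations from mean: -1.8571, 2.1429, -1.8571, 2.1429, -2.8571, 2.1429, 0.1429
Σ(x_t−x̄)(x_{t+1}−x̄) = (-3.9796) + (-3.9796) + (-3.9796) + (-6.1224) + (-6.1224) + (0.3061) = -23.8776
Denominator Σ(x_t−x̄)² = 28.8571
r_1 = -23.8776 / 28.8571 = -0.827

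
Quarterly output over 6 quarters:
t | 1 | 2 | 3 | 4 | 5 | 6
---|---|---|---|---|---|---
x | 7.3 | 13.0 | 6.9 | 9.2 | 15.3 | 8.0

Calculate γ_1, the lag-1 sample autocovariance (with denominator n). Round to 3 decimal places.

-4.924

Mean x̄ = (7.3 + 13.0 + 6.9 + 9.2 + 15.3 + 8.0)/6 = 9.9500
Σ_{t=1}^{5}(x_t−x̄)(x_{t+1}−x̄) = -29.5425
γ_1 = -29.5425 / 6 = -4.924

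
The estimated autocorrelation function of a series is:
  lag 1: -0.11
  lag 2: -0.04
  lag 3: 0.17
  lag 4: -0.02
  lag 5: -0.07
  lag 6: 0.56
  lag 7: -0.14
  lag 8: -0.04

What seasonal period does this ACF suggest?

The largest autocorrelation is r_6 = 0.56; the remaining lags stay at or below 0.17.
The dominant spike at lag 6 indicates a seasonal period of 6.

6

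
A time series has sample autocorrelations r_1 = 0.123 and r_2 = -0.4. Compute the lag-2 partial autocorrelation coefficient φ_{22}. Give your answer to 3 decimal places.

-0.422

φ_{22} = (r_2 − r_1²) / (1 − r_1²)
r_1² = (0.123)² = 0.015129
Numerator = -0.4 − 0.0151 = -0.4151; denominator = 1 − 0.0151 = 0.9849
φ_{22} = -0.4151 / 0.9849 = -0.422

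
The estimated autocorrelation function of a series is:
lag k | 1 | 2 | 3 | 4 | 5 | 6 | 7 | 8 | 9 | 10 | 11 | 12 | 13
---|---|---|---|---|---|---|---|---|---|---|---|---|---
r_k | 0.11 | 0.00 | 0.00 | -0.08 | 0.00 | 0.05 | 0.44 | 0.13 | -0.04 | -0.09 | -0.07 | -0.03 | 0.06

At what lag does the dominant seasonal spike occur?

7

The largest autocorrelation is r_7 = 0.44; the remaining lags stay at or below 0.13.
The dominant spike at lag 7 indicates a seasonal period of 7.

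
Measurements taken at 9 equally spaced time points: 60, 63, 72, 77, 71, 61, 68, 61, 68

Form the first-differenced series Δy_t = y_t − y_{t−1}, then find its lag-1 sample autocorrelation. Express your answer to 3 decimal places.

First differences Δy: 3, 9, 5, -6, -10, 7, -7, 7
Mean of differences = 1.0000
Numerator Σ(Δy_t−Δȳ)(Δy_{t+1}−Δȳ) = -65.0000
Denominator Σ(Δy_t−Δȳ)² = 390.0000
r_1(Δy) = -65.0000 / 390.0000 = -0.167

-0.167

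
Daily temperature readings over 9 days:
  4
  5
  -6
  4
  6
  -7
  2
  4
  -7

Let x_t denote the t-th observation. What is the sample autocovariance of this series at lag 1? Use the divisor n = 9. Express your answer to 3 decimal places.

Mean x̄ = (4 + 5 − 6 + 4 + 6 − 7 + 2 + 4 − 7)/9 = 0.5556
Σ_{t=1}^{8}(x_t−x̄)(x_{t+1}−x̄) = -90.7531
γ_1 = -90.7531 / 9 = -10.084

-10.084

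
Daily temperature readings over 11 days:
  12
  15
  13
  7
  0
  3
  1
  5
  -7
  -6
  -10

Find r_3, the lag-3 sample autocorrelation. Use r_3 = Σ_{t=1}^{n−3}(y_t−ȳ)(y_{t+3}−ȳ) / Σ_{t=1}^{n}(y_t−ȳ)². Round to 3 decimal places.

-0.031

Mean ȳ = (12 + 15 + 13 + 7 + 0 + 3 + 1 + 5 − 7 − 6 − 10)/11 = 3.0000
Numerator Σ_{t=1}^{8}(y_t−ȳ)(y_{t+3}−ȳ) = -22.0000
Denominator Σ(y_t−ȳ)² = 708.0000
r_3 = -22.0000 / 708.0000 = -0.031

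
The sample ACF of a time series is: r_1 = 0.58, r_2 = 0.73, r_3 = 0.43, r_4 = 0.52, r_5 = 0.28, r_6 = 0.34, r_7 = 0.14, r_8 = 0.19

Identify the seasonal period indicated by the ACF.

2

The largest autocorrelation is r_2 = 0.73; the remaining lags stay at or below 0.58.
The dominant spike at lag 2 indicates a seasonal period of 2.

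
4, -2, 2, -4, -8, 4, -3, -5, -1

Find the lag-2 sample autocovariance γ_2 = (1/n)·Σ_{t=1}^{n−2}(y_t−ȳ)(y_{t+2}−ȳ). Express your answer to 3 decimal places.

Mean ȳ = (4 − 2 + 2 − 4 − 8 + 4 − 3 − 5 − 1)/9 = -1.4444
Σ_{t=1}^{7}(y_t−ȳ)(y_{t+2}−ȳ) = -26.1728
γ_2 = -26.1728 / 9 = -2.908

-2.908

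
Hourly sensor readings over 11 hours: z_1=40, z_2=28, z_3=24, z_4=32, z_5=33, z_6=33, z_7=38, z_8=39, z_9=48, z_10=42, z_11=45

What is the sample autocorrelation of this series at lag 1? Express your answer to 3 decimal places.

0.565

Mean z̄ = (40 + 28 + 24 + 32 + 33 + 33 + 38 + 39 + 48 + 42 + 45)/11 = 36.5455
Numerator Σ_{t=1}^{10}(z_t−z̄)(z_{t+1}−z̄) = 298.5207
Denominator Σ(z_t−z̄)² = 528.7273
r_1 = 298.5207 / 528.7273 = 0.565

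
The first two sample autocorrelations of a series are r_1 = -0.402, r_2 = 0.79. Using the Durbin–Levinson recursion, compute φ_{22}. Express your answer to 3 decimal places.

0.750

φ_{22} = (r_2 − r_1²) / (1 − r_1²)
r_1² = (-0.402)² = 0.161604
Numerator = 0.79 − 0.1616 = 0.6284; denominator = 1 − 0.1616 = 0.8384
φ_{22} = 0.6284 / 0.8384 = 0.750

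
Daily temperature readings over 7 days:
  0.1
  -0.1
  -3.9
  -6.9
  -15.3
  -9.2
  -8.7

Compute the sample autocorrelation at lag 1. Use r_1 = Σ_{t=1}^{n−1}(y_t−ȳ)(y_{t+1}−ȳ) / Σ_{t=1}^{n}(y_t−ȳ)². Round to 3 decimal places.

0.507

Mean ȳ = (0.1 − 0.1 − 3.9 − 6.9 − 15.3 − 9.2 − 8.7)/7 = -6.2857
Deviations from mean: 6.3857, 6.1857, 2.3857, -0.6143, -9.0143, -2.9143, -2.4143
Numerator Σ_{t=1}^{6}(y_t−ȳ)(y_{t+1}−ȳ) = 91.6355
Denominator Σ(y_t−ȳ)² = 180.6886
r_1 = 91.6355 / 180.6886 = 0.507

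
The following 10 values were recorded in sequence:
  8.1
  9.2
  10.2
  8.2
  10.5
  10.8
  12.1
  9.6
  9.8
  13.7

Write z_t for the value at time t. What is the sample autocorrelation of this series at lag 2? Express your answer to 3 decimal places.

Mean z̄ = (8.1 + 9.2 + 10.2 + 8.2 + 10.5 + 10.8 + 12.1 + 9.6 + 9.8 + 13.7)/10 = 10.2200
Numerator Σ_{t=1}^{8}(z_t−z̄)(z_{t+2}−z̄) = -1.8548
Denominator Σ(z_t−z̄)² = 26.2360
r_2 = -1.8548 / 26.2360 = -0.071

-0.071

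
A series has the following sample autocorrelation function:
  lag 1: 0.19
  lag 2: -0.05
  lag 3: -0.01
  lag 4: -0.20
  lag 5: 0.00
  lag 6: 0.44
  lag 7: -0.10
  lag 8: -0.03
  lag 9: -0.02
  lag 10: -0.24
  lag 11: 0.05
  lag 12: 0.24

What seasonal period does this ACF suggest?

6

The largest autocorrelation is r_6 = 0.44, with a weaker echo at lag 12 (0.24); the remaining lags stay at or below 0.19.
The dominant spike at lag 6 indicates a seasonal period of 6.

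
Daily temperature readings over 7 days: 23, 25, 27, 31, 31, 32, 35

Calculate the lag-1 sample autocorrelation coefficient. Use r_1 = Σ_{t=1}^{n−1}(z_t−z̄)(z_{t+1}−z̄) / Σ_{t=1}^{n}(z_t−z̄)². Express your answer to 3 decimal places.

0.513

Mean z̄ = (23 + 25 + 27 + 31 + 31 + 32 + 35)/7 = 29.1429
Deviations from mean: -6.1429, -4.1429, -2.1429, 1.8571, 1.8571, 2.8571, 5.8571
Numerator Σ_{t=1}^{6}(z_t−z̄)(z_{t+1}−z̄) = 55.8367
Denominator Σ(z_t−z̄)² = 108.8571
r_1 = 55.8367 / 108.8571 = 0.513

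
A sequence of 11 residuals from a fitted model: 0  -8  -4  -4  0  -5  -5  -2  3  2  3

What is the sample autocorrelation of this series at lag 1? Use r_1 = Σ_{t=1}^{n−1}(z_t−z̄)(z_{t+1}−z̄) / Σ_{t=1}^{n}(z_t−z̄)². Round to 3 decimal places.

Mean z̄ = (0 − 8 − 4 − 4 + 0 − 5 − 5 − 2 + 3 + 2 + 3)/11 = -1.8182
Numerator Σ_{t=1}^{10}(z_t−z̄)(z_{t+1}−z̄) = 43.8760
Denominator Σ(z_t−z̄)² = 135.6364
r_1 = 43.8760 / 135.6364 = 0.323

0.323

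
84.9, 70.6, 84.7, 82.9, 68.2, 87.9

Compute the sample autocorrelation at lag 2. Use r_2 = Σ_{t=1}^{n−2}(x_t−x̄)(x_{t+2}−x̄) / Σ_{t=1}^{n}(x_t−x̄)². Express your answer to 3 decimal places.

-0.104

Mean x̄ = (84.9 + 70.6 + 84.7 + 82.9 + 68.2 + 87.9)/6 = 79.8667
Deviations from mean: 5.0333, -9.2667, 4.8333, 3.0333, -11.6667, 8.0333
Numerator Σ_{t=1}^{4}(x_t−x̄)(x_{t+2}−x̄) = -35.8022
Denominator Σ(x_t−x̄)² = 344.4133
r_2 = -35.8022 / 344.4133 = -0.104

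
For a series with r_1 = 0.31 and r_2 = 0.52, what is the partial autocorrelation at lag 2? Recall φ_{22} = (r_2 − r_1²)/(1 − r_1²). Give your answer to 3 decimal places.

φ_{22} = (r_2 − r_1²) / (1 − r_1²)
r_1² = (0.31)² = 0.0961
Numerator = 0.52 − 0.0961 = 0.4239; denominator = 1 − 0.0961 = 0.9039
φ_{22} = 0.4239 / 0.9039 = 0.469

0.469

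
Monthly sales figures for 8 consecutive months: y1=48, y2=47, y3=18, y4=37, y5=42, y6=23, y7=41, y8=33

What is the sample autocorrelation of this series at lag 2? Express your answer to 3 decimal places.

-0.306

Mean ȳ = (48 + 47 + 18 + 37 + 42 + 23 + 41 + 33)/8 = 36.1250
Deviations from mean: 11.8750, 10.8750, -18.1250, 0.8750, 5.8750, -13.1250, 4.8750, -3.1250
Σ(y_t−ȳ)(y_{t+2}−ȳ) = (-215.2344) + (9.5156) + (-106.4844) + (-11.4844) + (28.6406) + (41.0156) = -254.0313
Denominator Σ(y_t−ȳ)² = 828.8750
r_2 = -254.0313 / 828.8750 = -0.306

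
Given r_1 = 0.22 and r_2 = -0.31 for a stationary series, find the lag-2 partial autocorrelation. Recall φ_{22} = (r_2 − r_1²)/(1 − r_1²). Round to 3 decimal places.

-0.377

φ_{22} = (r_2 − r_1²) / (1 − r_1²)
r_1² = (0.22)² = 0.0484
Numerator = -0.31 − 0.0484 = -0.3584; denominator = 1 − 0.0484 = 0.9516
φ_{22} = -0.3584 / 0.9516 = -0.377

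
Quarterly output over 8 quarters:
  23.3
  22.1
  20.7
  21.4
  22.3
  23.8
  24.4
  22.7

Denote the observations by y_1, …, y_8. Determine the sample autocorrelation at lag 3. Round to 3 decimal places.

-0.490

Mean ȳ = (23.3 + 22.1 + 20.7 + 21.4 + 22.3 + 23.8 + 24.4 + 22.7)/8 = 22.5875
Deviations from mean: 0.7125, -0.4875, -1.8875, -1.1875, -0.2875, 1.2125, 1.8125, 0.1125
Numerator Σ_{t=1}^{5}(y_t−ȳ)(y_{t+3}−ȳ) = -5.1792
Denominator Σ(y_t−ȳ)² = 10.5688
r_3 = -5.1792 / 10.5688 = -0.490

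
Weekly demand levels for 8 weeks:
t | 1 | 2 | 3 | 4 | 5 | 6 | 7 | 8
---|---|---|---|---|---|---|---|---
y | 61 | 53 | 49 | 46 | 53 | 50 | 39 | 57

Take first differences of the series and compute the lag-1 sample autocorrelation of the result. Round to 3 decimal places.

-0.291

First differences Δy: -8, -4, -3, 7, -3, -11, 18
Mean of differences = -0.5714
Numerator Σ(Δy_t−Δȳ)(Δy_{t+1}−Δȳ) = -171.3265
Denominator Σ(Δy_t−Δȳ)² = 589.7143
r_1(Δy) = -171.3265 / 589.7143 = -0.291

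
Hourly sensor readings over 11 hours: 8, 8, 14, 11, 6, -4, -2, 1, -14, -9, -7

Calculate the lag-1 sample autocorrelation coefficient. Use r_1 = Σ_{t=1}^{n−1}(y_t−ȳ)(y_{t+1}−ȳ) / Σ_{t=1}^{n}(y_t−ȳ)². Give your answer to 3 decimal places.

Mean ȳ = (8 + 8 + 14 + 11 + 6 − 4 − 2 + 1 − 14 − 9 − 7)/11 = 1.0909
Numerator Σ_{t=1}^{10}(y_t−ȳ)(y_{t+1}−ȳ) = 539.8099
Denominator Σ(y_t−ȳ)² = 814.9091
r_1 = 539.8099 / 814.9091 = 0.662

0.662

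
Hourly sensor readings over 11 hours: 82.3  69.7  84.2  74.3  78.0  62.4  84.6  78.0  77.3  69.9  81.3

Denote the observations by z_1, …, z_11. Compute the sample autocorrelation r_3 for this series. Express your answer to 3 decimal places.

Mean z̄ = (82.3 + 69.7 + 84.2 + 74.3 + 78.0 + 62.4 + 84.6 + 78.0 + 77.3 + 69.9 + 81.3)/11 = 76.5455
Numerator Σ_{t=1}^{8}(z_t−z̄)(z_{t+3}−z̄) = -204.4098
Denominator Σ(z_t−z̄)² = 480.1473
r_3 = -204.4098 / 480.1473 = -0.426

-0.426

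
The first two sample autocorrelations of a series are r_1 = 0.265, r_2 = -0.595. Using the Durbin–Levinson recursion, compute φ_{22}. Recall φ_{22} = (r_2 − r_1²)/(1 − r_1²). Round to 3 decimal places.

φ_{22} = (r_2 − r_1²) / (1 − r_1²)
r_1² = (0.265)² = 0.070225
Numerator = -0.595 − 0.0702 = -0.6652; denominator = 1 − 0.0702 = 0.9298
φ_{22} = -0.6652 / 0.9298 = -0.715

-0.715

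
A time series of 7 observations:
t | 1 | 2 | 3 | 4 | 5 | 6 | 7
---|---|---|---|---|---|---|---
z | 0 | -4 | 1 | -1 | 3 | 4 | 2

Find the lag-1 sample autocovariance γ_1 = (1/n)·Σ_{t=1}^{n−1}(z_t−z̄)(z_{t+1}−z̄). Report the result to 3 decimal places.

Mean z̄ = (0 − 4 + 1 − 1 + 3 + 4 + 2)/7 = 0.7143
Deviations: -0.7143, -4.7143, 0.2857, -1.7143, 2.2857, 3.2857, 1.2857
Σ_{t=1}^{6}(z_t−z̄)(z_{t+1}−z̄) = 9.3469
γ_1 = 9.3469 / 7 = 1.335

1.335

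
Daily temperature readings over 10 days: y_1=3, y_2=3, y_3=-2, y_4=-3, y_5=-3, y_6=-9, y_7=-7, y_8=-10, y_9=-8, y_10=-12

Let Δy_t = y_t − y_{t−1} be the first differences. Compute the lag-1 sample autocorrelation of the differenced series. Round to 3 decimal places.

First differences Δy: 0, -5, -1, 0, -6, 2, -3, 2, -4
Mean of differences = -1.6667
Numerator Σ(Δy_t−Δȳ)(Δy_{t+1}−Δȳ) = -48.1111
Denominator Σ(Δy_t−Δȳ)² = 70.0000
r_1(Δy) = -48.1111 / 70.0000 = -0.687

-0.687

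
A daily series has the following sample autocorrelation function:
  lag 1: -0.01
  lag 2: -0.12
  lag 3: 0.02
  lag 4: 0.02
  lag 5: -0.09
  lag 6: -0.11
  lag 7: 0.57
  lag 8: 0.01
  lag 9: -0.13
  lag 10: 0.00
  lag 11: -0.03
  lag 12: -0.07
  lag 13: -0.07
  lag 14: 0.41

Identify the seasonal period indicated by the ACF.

7

The largest autocorrelation is r_7 = 0.57, with a weaker echo at lag 14 (0.41); the remaining lags stay at or below 0.02.
The dominant spike at lag 7 indicates a seasonal period of 7.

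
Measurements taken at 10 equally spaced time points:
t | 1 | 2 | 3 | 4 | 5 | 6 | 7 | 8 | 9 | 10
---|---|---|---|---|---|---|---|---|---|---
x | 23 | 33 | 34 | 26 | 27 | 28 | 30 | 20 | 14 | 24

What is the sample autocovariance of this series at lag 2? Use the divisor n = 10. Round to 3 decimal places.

-5.912

Mean x̄ = (23 + 33 + 34 + 26 + 27 + 28 + 30 + 20 + 14 + 24)/10 = 25.9000
Σ_{t=1}^{8}(x_t−x̄)(x_{t+2}−x̄) = -59.1200
γ_2 = -59.1200 / 10 = -5.912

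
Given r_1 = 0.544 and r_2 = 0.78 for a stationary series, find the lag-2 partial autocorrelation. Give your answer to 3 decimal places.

φ_{22} = (r_2 − r_1²) / (1 − r_1²)
r_1² = (0.544)² = 0.295936
Numerator = 0.78 − 0.2959 = 0.4841; denominator = 1 − 0.2959 = 0.7041
φ_{22} = 0.4841 / 0.7041 = 0.688

0.688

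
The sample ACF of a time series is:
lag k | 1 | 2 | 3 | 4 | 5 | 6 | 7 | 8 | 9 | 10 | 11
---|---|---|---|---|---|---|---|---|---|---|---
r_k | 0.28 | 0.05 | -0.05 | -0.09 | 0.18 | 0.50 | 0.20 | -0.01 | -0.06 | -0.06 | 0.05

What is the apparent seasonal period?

6

The largest autocorrelation is r_6 = 0.50; the remaining lags stay at or below 0.28. The elevated value at lag 1 (0.28), dropping to 0.05 at lag 2, reflects decaying short-term dependence rather than seasonality.
The dominant spike at lag 6 indicates a seasonal period of 6.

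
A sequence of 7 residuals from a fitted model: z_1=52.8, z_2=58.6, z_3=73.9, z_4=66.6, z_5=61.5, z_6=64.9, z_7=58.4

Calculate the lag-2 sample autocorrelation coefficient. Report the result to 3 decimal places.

-0.438

Mean z̄ = (52.8 + 58.6 + 73.9 + 66.6 + 61.5 + 64.9 + 58.4)/7 = 62.3857
Deviations from mean: -9.5857, -3.7857, 11.5143, 4.2143, -0.8857, 2.5143, -3.9857
Numerator Σ_{t=1}^{5}(z_t−z̄)(z_{t+2}−z̄) = -122.3990
Denominator Σ(z_t−z̄)² = 279.5486
r_2 = -122.3990 / 279.5486 = -0.438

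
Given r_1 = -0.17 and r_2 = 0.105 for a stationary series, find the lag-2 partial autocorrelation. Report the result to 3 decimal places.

φ_{22} = (r_2 − r_1²) / (1 − r_1²)
r_1² = (-0.17)² = 0.0289
Numerator = 0.105 − 0.0289 = 0.0761; denominator = 1 − 0.0289 = 0.9711
φ_{22} = 0.0761 / 0.9711 = 0.078

0.078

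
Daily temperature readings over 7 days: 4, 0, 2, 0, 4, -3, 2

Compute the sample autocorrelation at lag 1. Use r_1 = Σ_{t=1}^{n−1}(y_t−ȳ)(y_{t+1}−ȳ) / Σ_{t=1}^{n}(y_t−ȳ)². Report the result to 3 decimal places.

Mean ȳ = (4 + 0 + 2 + 0 + 4 − 3 + 2)/7 = 1.2857
Deviations from mean: 2.7143, -1.2857, 0.7143, -1.2857, 2.7143, -4.2857, 0.7143
Σ(y_t−ȳ)(y_{t+1}−ȳ) = (-3.4898) + (-0.9184) + (-0.9184) + (-3.4898) + (-11.6327) + (-3.0612) = -23.5102
Denominator Σ(y_t−ȳ)² = 37.4286
r_1 = -23.5102 / 37.4286 = -0.628

-0.628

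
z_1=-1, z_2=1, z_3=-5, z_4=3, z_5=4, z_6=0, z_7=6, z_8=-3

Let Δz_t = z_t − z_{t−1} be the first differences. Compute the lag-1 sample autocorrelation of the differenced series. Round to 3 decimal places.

First differences Δz: 2, -6, 8, 1, -4, 6, -9
Mean of differences = -0.2857
Numerator Σ(Δz_t−Δz̄)(Δz_{t+1}−Δz̄) = -132.6531
Denominator Σ(Δz_t−Δz̄)² = 237.4286
r_1(Δz) = -132.6531 / 237.4286 = -0.559

-0.559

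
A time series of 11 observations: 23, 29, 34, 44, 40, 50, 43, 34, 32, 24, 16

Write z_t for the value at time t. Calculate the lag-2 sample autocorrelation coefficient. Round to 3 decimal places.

0.191

Mean z̄ = (23 + 29 + 34 + 44 + 40 + 50 + 43 + 34 + 32 + 24 + 16)/11 = 33.5455
Numerator Σ_{t=1}^{9}(z_t−z̄)(z_{t+2}−z̄) = 199.3140
Denominator Σ(z_t−z̄)² = 1044.7273
r_2 = 199.3140 / 1044.7273 = 0.191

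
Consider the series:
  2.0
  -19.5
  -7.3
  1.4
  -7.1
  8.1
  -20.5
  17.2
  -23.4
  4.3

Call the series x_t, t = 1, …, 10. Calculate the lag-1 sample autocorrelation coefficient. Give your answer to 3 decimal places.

Mean x̄ = (2.0 − 19.5 − 7.3 + 1.4 − 7.1 + 8.1 − 20.5 + 17.2 − 23.4 + 4.3)/10 = -4.4800
Numerator Σ_{t=1}^{9}(x_t−x̄)(x_{t+1}−x̄) = -1245.0684
Denominator Σ(x_t−x̄)² = 1636.9560
r_1 = -1245.0684 / 1636.9560 = -0.761

-0.761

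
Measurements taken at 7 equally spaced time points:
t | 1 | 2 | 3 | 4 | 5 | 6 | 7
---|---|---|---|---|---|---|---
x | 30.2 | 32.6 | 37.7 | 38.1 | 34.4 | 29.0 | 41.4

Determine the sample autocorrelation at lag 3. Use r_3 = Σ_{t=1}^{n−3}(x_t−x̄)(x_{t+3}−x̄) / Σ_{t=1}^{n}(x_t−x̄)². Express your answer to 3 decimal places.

-0.075

Mean x̄ = (30.2 + 32.6 + 37.7 + 38.1 + 34.4 + 29.0 + 41.4)/7 = 34.7714
Σ(x_t−x̄)(x_{t+3}−x̄) = (-15.2163) + (0.8065) + (-16.9020) + (22.0637) = -9.2482
Denominator Σ(x_t−x̄)² = 122.6543
r_3 = -9.2482 / 122.6543 = -0.075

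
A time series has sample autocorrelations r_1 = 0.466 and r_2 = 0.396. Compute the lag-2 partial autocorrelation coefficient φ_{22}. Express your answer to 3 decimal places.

φ_{22} = (r_2 − r_1²) / (1 − r_1²)
r_1² = (0.466)² = 0.217156
Numerator = 0.396 − 0.2172 = 0.1788; denominator = 1 − 0.2172 = 0.7828
φ_{22} = 0.1788 / 0.7828 = 0.228

0.228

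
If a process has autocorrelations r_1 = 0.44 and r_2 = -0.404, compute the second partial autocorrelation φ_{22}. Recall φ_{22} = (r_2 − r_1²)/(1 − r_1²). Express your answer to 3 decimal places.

φ_{22} = (r_2 − r_1²) / (1 − r_1²)
r_1² = (0.44)² = 0.1936
Numerator = -0.404 − 0.1936 = -0.5976; denominator = 1 − 0.1936 = 0.8064
φ_{22} = -0.5976 / 0.8064 = -0.741

-0.741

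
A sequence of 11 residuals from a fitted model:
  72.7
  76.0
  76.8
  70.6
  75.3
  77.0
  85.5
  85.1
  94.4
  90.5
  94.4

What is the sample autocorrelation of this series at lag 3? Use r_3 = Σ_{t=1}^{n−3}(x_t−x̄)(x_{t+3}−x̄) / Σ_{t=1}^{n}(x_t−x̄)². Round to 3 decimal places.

0.149

Mean x̄ = (72.7 + 76.0 + 76.8 + 70.6 + 75.3 + 77.0 + 85.5 + 85.1 + 94.4 + 90.5 + 94.4)/11 = 81.6636
Numerator Σ_{t=1}^{8}(x_t−x̄)(x_{t+3}−x̄) = 111.8506
Denominator Σ(x_t−x̄)² = 749.7655
r_3 = 111.8506 / 749.7655 = 0.149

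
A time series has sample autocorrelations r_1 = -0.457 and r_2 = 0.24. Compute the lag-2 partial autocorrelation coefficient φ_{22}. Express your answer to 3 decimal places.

0.039

φ_{22} = (r_2 − r_1²) / (1 − r_1²)
r_1² = (-0.457)² = 0.208849
Numerator = 0.24 − 0.2088 = 0.0312; denominator = 1 − 0.2088 = 0.7912
φ_{22} = 0.0312 / 0.7912 = 0.039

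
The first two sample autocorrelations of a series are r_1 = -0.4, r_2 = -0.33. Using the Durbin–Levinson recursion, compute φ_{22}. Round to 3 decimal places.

-0.583

φ_{22} = (r_2 − r_1²) / (1 − r_1²)
r_1² = (-0.4)² = 0.16
Numerator = -0.33 − 0.1600 = -0.4900; denominator = 1 − 0.1600 = 0.8400
φ_{22} = -0.4900 / 0.8400 = -0.583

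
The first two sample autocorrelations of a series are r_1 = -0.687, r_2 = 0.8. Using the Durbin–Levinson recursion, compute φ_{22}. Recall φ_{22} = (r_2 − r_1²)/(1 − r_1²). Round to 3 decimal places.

0.621

φ_{22} = (r_2 − r_1²) / (1 − r_1²)
r_1² = (-0.687)² = 0.471969
Numerator = 0.8 − 0.4720 = 0.3280; denominator = 1 − 0.4720 = 0.5280
φ_{22} = 0.3280 / 0.5280 = 0.621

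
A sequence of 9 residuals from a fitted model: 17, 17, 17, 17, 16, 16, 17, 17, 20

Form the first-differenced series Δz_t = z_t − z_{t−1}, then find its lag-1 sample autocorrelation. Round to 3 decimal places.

-0.014

First differences Δz: 0, 0, 0, -1, 0, 1, 0, 3
Mean of differences = 0.3750
Numerator Σ(Δz_t−Δz̄)(Δz_{t+1}−Δz̄) = -0.1406
Denominator Σ(Δz_t−Δz̄)² = 9.8750
r_1(Δz) = -0.1406 / 9.8750 = -0.014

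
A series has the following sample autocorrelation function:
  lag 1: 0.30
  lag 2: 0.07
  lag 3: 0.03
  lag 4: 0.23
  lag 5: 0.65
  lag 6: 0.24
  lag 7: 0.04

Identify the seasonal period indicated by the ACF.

5

The largest autocorrelation is r_5 = 0.65; the remaining lags stay at or below 0.30. The elevated value at lag 1 (0.30), dropping to 0.07 at lag 2, reflects decaying short-term dependence rather than seasonality.
The dominant spike at lag 5 indicates a seasonal period of 5.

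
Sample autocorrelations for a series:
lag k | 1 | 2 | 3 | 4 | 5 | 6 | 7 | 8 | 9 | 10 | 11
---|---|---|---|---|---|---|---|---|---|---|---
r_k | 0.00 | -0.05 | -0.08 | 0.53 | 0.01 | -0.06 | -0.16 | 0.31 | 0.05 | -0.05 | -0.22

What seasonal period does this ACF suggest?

4

The largest autocorrelation is r_4 = 0.53, with a weaker echo at lag 8 (0.31); the remaining lags stay at or below 0.05.
The dominant spike at lag 4 indicates a seasonal period of 4.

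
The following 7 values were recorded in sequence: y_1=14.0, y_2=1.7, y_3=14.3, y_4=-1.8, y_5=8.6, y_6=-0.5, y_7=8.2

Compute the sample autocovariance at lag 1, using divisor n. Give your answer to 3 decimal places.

-26.241

Mean ȳ = (14.0 + 1.7 + 14.3 − 1.8 + 8.6 − 0.5 + 8.2)/7 = 6.3571
Σ_{t=1}^{6}(y_t−ȳ)(y_{t+1}−ȳ) = -183.6876
γ_1 = -183.6876 / 7 = -26.241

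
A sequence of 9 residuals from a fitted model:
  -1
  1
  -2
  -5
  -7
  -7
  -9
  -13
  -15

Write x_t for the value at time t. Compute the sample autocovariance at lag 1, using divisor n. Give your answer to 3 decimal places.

Mean x̄ = (-1 + 1 − 2 − 5 − 7 − 7 − 9 − 13 − 15)/9 = -6.4444
Σ_{t=1}^{8}(x_t−x̄)(x_{t+1}−x̄) = 153.8025
γ_1 = 153.8025 / 9 = 17.089

17.089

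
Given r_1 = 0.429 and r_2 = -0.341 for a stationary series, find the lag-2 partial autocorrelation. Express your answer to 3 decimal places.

φ_{22} = (r_2 − r_1²) / (1 − r_1²)
r_1² = (0.429)² = 0.184041
Numerator = -0.341 − 0.1840 = -0.5250; denominator = 1 − 0.1840 = 0.8160
φ_{22} = -0.5250 / 0.8160 = -0.643

-0.643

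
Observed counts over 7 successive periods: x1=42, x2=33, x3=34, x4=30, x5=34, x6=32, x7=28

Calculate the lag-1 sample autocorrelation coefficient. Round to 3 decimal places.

Mean x̄ = (42 + 33 + 34 + 30 + 34 + 32 + 28)/7 = 33.2857
Numerator Σ_{t=1}^{6}(x_t−x̄)(x_{t+1}−x̄) = -1.5102
Denominator Σ(x_t−x̄)² = 117.4286
r_1 = -1.5102 / 117.4286 = -0.013

-0.013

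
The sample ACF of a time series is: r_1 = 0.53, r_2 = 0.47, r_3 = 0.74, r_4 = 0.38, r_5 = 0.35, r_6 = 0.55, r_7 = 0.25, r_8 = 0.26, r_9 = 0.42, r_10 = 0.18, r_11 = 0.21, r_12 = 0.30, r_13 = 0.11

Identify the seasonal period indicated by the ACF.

3

The largest autocorrelation is r_3 = 0.74, with a weaker echo at lag 6 (0.55); the remaining lags stay at or below 0.53. The elevated value at lag 1 (0.53), dropping to 0.47 at lag 2, reflects decaying short-term dependence rather than seasonality.
The dominant spike at lag 3 indicates a seasonal period of 3.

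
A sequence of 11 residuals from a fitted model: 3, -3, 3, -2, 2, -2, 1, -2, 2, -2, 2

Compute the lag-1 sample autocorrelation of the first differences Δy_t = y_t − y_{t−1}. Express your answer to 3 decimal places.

First differences Δy: -6, 6, -5, 4, -4, 3, -3, 4, -4, 4
Mean of differences = -0.1000
Numerator Σ(Δy_t−Δȳ)(Δy_{t+1}−Δȳ) = -166.9100
Denominator Σ(Δy_t−Δȳ)² = 194.9000
r_1(Δy) = -166.9100 / 194.9000 = -0.856

-0.856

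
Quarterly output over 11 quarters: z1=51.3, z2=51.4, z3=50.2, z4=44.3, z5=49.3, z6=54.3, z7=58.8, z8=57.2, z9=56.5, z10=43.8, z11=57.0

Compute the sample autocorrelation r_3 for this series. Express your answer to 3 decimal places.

-0.321

Mean z̄ = (51.3 + 51.4 + 50.2 + 44.3 + 49.3 + 54.3 + 58.8 + 57.2 + 56.5 + 43.8 + 57.0)/11 = 52.1909
Numerator Σ_{t=1}^{8}(z_t−z̄)(z_{t+3}−z̄) = -83.7939
Denominator Σ(z_t−z̄)² = 261.3291
r_3 = -83.7939 / 261.3291 = -0.321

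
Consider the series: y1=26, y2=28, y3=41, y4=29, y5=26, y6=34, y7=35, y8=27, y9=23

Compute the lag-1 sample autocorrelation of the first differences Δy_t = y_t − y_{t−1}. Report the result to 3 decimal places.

-0.184

First differences Δy: 2, 13, -12, -3, 8, 1, -8, -4
Mean of differences = -0.3750
Numerator Σ(Δy_t−Δȳ)(Δy_{t+1}−Δȳ) = -86.5156
Denominator Σ(Δy_t−Δȳ)² = 469.8750
r_1(Δy) = -86.5156 / 469.8750 = -0.184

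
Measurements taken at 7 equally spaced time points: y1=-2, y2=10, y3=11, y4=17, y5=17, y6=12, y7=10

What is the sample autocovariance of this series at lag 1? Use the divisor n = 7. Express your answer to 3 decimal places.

8.192

Mean ȳ = (-2 + 10 + 11 + 17 + 17 + 12 + 10)/7 = 10.7143
Deviations: -12.7143, -0.7143, 0.2857, 6.2857, 6.2857, 1.2857, -0.7143
Σ_{t=1}^{6}(y_t−ȳ)(y_{t+1}−ȳ) = 57.3469
γ_1 = 57.3469 / 7 = 8.192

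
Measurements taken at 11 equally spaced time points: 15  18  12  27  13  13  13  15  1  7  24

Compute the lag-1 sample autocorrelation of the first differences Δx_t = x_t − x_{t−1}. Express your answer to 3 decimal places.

-0.324

First differences Δx: 3, -6, 15, -14, 0, 0, 2, -14, 6, 17
Mean of differences = 0.9000
Numerator Σ(Δx_t−Δx̄)(Δx_{t+1}−Δx̄) = -318.9100
Denominator Σ(Δx_t−Δx̄)² = 982.9000
r_1(Δx) = -318.9100 / 982.9000 = -0.324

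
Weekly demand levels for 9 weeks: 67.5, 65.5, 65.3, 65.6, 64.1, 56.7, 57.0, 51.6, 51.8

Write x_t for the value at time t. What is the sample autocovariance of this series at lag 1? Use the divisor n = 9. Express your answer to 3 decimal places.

23.320

Mean x̄ = (67.5 + 65.5 + 65.3 + 65.6 + 64.1 + 56.7 + 57.0 + 51.6 + 51.8)/9 = 60.5667
Σ_{t=1}^{8}(x_t−x̄)(x_{t+1}−x̄) = 209.8822
γ_1 = 209.8822 / 9 = 23.320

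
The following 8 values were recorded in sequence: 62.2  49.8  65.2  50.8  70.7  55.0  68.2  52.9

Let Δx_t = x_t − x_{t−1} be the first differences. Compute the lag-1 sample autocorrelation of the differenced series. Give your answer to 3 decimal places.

First differences Δx: -12.4, 15.4, -14.4, 19.9, -15.7, 13.2, -15.3
Mean of differences = -1.3286
Numerator Σ(Δx_t−Δx̄)(Δx_{t+1}−Δx̄) = -1398.2294
Denominator Σ(Δx_t−Δx̄)² = 1636.7543
r_1(Δx) = -1398.2294 / 1636.7543 = -0.854

-0.854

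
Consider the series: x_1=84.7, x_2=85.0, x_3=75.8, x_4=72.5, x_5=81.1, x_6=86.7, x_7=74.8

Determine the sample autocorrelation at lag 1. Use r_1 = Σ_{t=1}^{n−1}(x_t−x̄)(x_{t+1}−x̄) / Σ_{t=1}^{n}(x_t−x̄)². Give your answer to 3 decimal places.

-0.009

Mean x̄ = (84.7 + 85.0 + 75.8 + 72.5 + 81.1 + 86.7 + 74.8)/7 = 80.0857
Deviations from mean: 4.6143, 4.9143, -4.2857, -7.5857, 1.0143, 6.6143, -5.2857
Numerator Σ_{t=1}^{6}(x_t−x̄)(x_{t+1}−x̄) = -1.8216
Denominator Σ(x_t−x̄)² = 194.0686
r_1 = -1.8216 / 194.0686 = -0.009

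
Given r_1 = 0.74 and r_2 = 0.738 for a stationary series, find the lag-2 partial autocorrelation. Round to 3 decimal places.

φ_{22} = (r_2 − r_1²) / (1 − r_1²)
r_1² = (0.74)² = 0.5476
Numerator = 0.738 − 0.5476 = 0.1904; denominator = 1 − 0.5476 = 0.4524
φ_{22} = 0.1904 / 0.4524 = 0.421

0.421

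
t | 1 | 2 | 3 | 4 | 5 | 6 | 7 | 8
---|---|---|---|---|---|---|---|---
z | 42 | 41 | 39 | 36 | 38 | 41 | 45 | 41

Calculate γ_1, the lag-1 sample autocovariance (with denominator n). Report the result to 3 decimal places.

2.607

Mean z̄ = (42 + 41 + 39 + 36 + 38 + 41 + 45 + 41)/8 = 40.3750
Σ_{t=1}^{7}(z_t−z̄)(z_{t+1}−z̄) = 20.8594
γ_1 = 20.8594 / 8 = 2.607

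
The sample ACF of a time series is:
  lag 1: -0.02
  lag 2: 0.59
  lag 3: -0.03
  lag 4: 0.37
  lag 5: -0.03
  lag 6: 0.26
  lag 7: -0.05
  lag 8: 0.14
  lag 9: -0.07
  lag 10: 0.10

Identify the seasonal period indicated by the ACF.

2

The largest autocorrelation is r_2 = 0.59, with weaker echoes at lags 4 (0.37) and 6 (0.26); the remaining lags stay at or below 0.14.
The dominant spike at lag 2 indicates a seasonal period of 2.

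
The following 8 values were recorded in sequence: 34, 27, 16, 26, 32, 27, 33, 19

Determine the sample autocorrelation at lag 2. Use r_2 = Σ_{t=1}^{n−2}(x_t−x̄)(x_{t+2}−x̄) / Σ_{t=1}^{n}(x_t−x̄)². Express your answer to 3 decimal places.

-0.352

Mean x̄ = (34 + 27 + 16 + 26 + 32 + 27 + 33 + 19)/8 = 26.7500
Deviations from mean: 7.2500, 0.2500, -10.7500, -0.7500, 5.2500, 0.2500, 6.2500, -7.7500
Numerator Σ_{t=1}^{6}(x_t−x̄)(x_{t+2}−x̄) = -103.8750
Denominator Σ(x_t−x̄)² = 295.5000
r_2 = -103.8750 / 295.5000 = -0.352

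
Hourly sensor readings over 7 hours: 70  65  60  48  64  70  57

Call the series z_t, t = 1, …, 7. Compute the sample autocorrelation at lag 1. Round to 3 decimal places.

-0.016

Mean z̄ = (70 + 65 + 60 + 48 + 64 + 70 + 57)/7 = 62.0000
Deviations from mean: 8.0000, 3.0000, -2.0000, -14.0000, 2.0000, 8.0000, -5.0000
Σ(z_t−z̄)(z_{t+1}−z̄) = (24.0000) + (-6.0000) + (28.0000) + (-28.0000) + (16.0000) + (-40.0000) = -6.0000
Denominator Σ(z_t−z̄)² = 366.0000
r_1 = -6.0000 / 366.0000 = -0.016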